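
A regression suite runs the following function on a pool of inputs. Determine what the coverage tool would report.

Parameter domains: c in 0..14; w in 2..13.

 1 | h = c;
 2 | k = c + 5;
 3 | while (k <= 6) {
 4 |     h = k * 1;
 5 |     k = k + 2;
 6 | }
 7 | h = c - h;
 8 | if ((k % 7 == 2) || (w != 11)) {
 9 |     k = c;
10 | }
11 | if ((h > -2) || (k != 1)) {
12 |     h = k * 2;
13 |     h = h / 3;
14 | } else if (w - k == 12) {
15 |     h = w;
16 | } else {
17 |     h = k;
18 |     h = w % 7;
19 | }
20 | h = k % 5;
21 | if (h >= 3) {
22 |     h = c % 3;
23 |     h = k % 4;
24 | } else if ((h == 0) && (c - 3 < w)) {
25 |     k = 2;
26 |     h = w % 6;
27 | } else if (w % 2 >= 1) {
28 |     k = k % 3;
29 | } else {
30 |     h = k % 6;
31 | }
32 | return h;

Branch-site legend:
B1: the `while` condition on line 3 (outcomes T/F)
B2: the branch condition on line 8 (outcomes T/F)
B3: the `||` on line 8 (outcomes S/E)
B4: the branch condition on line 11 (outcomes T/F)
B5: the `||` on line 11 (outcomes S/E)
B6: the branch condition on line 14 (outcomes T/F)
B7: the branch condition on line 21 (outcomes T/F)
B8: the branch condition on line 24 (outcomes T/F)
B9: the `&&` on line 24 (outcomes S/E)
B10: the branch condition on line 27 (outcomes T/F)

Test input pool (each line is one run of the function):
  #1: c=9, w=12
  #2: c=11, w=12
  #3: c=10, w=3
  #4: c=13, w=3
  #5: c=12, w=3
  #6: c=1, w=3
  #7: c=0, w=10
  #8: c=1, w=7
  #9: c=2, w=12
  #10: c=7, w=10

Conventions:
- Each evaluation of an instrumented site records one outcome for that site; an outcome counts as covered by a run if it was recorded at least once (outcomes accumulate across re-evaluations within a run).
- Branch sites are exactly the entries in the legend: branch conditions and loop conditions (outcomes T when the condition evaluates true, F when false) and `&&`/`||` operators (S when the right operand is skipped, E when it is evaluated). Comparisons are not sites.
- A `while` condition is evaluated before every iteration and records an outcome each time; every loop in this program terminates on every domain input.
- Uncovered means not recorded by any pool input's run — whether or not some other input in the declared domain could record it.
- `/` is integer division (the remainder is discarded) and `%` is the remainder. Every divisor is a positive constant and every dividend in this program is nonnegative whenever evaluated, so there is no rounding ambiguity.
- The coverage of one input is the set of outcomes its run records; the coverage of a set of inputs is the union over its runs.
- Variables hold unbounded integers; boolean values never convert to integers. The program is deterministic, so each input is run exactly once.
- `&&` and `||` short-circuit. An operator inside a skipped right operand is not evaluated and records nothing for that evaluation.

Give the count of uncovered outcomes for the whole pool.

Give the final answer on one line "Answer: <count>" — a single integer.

input #1 (c=9, w=12): covers B1=F, B2=T, B3=E, B4=T, B5=S, B7=T
input #2 (c=11, w=12): covers B1=F, B2=T, B3=S, B4=T, B5=S, B7=F, B8=F, B9=S, B10=F
input #3 (c=10, w=3): covers B1=F, B2=T, B3=E, B4=T, B5=S, B7=F, B8=F, B9=E, B10=T
input #4 (c=13, w=3): covers B1=F, B2=T, B3=E, B4=T, B5=S, B7=T
input #5 (c=12, w=3): covers B1=F, B2=T, B3=E, B4=T, B5=S, B7=F, B8=F, B9=S, B10=T
input #6 (c=1, w=3): covers B1=T, B1=F, B2=T, B3=E, B4=F, B5=E, B6=F, B7=F, B8=F, B9=S, B10=T
input #7 (c=0, w=10): covers B1=T, B1=F, B2=T, B3=E, B4=T, B5=E, B7=F, B8=T, B9=E
input #8 (c=1, w=7): covers B1=T, B1=F, B2=T, B3=E, B4=F, B5=E, B6=F, B7=F, B8=F, B9=S, B10=T
input #9 (c=2, w=12): covers B1=F, B2=T, B3=E, B4=T, B5=S, B7=F, B8=F, B9=S, B10=F
input #10 (c=7, w=10): covers B1=F, B2=T, B3=E, B4=T, B5=S, B7=F, B8=F, B9=S, B10=F
union over the pool: B1=T, B1=F, B2=T, B3=S, B3=E, B4=T, B4=F, B5=S, B5=E, B6=F, B7=T, B7=F, B8=T, B8=F, B9=S, B9=E, B10=T, B10=F
uncovered (2 of 20): B2=F, B6=T

Answer: 2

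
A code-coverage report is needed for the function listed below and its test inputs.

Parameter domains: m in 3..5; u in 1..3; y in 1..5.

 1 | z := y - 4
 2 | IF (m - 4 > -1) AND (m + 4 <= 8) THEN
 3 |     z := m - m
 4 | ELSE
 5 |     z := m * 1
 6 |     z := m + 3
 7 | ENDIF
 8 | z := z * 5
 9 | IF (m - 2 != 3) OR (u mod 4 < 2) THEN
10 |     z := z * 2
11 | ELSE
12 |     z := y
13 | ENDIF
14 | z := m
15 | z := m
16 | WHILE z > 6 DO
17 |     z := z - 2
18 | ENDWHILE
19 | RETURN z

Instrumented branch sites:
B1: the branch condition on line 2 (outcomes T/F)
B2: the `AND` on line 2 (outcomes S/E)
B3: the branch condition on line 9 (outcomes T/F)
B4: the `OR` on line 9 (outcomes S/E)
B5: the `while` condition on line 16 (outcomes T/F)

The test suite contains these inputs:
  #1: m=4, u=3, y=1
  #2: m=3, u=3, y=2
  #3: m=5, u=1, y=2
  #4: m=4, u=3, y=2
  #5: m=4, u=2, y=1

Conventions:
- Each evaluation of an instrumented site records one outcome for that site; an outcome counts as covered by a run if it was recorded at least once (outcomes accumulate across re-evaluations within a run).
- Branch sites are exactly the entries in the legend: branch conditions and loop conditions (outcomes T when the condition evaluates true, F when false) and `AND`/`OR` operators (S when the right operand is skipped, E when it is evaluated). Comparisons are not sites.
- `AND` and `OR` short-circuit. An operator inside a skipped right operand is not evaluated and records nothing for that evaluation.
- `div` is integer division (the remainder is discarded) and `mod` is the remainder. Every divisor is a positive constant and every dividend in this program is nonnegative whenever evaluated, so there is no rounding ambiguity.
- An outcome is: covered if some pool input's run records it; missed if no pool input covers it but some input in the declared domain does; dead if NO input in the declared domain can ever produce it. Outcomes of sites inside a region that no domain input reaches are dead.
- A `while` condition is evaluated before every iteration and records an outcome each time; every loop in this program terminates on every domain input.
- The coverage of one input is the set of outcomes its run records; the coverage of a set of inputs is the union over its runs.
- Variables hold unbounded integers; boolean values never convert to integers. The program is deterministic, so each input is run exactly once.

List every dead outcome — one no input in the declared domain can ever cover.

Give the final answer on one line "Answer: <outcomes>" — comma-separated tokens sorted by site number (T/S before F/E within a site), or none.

sweeping the full domain (45 inputs) for each outcome:
  B5=T: no domain input ever produces it -> dead
  reachable outcomes have witnesses, e.g. B1=T (e.g. m=4, u=1, y=1), B1=F (e.g. m=3, u=1, y=1), B2=S (e.g. m=3, u=1, y=1), B2=E (e.g. m=4, u=1, y=1)

Answer: B5=T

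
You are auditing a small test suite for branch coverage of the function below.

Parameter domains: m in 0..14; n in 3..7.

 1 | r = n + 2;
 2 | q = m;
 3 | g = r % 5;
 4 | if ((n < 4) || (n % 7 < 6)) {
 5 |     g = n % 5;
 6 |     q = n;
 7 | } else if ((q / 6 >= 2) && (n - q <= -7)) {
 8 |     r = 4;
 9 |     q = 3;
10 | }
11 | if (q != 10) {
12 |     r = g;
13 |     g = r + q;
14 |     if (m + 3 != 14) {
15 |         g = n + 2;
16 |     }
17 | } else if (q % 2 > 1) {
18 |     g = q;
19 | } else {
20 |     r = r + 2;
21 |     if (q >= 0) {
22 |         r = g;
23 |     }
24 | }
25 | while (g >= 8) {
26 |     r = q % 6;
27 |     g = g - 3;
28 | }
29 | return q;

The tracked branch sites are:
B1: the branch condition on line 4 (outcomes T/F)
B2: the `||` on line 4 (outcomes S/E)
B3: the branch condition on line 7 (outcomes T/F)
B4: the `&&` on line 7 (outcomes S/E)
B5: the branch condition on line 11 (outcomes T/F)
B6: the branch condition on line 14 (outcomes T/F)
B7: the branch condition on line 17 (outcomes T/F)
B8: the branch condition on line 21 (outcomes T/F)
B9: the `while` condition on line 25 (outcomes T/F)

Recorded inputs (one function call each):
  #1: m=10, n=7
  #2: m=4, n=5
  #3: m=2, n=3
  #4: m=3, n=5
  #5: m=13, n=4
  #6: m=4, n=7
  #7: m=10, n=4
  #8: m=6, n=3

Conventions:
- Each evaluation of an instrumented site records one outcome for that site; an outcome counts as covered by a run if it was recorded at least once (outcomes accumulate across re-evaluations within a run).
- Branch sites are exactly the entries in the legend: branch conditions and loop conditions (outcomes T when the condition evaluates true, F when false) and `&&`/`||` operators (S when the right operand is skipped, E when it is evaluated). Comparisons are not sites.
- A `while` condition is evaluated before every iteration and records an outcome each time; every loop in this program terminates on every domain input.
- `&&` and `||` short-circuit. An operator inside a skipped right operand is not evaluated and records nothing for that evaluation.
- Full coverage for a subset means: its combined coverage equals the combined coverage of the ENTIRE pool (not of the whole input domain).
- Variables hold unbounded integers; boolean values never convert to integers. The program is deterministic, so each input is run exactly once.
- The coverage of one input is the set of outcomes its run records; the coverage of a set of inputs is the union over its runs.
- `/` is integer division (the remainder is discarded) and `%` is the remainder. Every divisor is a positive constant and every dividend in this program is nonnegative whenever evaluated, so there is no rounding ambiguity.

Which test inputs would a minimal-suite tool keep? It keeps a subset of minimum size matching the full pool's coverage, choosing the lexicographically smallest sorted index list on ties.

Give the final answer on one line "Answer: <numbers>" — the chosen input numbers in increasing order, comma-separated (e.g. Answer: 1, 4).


#1 (m=10, n=7) -> covered: B1=T, B2=E, B5=T, B6=T, B9=T, B9=F
#2 (m=4, n=5) -> covered: B1=T, B2=E, B5=T, B6=T, B9=F
#3 (m=2, n=3) -> covered: B1=T, B2=S, B5=T, B6=T, B9=F
#4 (m=3, n=5) -> covered: B1=T, B2=E, B5=T, B6=T, B9=F
#5 (m=13, n=4) -> covered: B1=T, B2=E, B5=T, B6=T, B9=F
#6 (m=4, n=7) -> covered: B1=T, B2=E, B5=T, B6=T, B9=T, B9=F
#7 (m=10, n=4) -> covered: B1=T, B2=E, B5=T, B6=T, B9=F
#8 (m=6, n=3) -> covered: B1=T, B2=S, B5=T, B6=T, B9=F
pool-wide coverage (7 outcomes): B1=T, B2=S, B2=E, B5=T, B6=T, B9=T, B9=F
size 1 is not enough: best union over all size-1 subsets is 6/7
the canonical winner is {1, 3}: size 2, full 7-outcome coverage, earliest index list among size-2 covers
Answer: 1, 3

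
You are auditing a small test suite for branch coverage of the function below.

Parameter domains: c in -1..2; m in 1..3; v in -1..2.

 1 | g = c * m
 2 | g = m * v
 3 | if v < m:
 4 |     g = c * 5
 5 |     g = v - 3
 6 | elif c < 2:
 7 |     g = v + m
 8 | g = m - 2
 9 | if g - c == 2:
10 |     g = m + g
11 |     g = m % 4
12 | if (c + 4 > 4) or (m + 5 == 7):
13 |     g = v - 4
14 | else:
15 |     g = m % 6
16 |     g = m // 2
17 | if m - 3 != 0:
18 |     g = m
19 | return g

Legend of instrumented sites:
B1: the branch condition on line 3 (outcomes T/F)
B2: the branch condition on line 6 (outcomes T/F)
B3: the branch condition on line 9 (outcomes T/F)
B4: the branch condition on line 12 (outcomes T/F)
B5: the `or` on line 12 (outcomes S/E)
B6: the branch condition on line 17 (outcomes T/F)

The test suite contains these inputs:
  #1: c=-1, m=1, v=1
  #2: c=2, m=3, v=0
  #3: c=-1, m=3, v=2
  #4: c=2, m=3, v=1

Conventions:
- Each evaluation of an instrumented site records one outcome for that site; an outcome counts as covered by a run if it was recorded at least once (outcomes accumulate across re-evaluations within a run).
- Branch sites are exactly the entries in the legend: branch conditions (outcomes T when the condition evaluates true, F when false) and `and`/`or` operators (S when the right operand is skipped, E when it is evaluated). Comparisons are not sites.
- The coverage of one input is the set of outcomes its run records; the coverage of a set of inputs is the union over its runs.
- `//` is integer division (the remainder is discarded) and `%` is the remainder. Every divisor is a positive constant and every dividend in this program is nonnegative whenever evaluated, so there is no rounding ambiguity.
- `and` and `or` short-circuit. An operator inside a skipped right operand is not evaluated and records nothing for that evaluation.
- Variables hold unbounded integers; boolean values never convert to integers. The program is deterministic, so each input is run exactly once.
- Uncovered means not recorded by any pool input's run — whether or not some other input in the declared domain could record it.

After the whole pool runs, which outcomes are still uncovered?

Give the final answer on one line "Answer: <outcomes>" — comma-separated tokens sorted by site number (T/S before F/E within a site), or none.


test 1 (c=-1, m=1, v=1) fires B1->F, B2->T, B3->F, B5->E, B4->F, B6->T; hits B1=F, B2=T, B3=F, B4=F, B5=E, B6=T
test 2 (c=2, m=3, v=0) fires B1->T, B3->F, B5->S, B4->T, B6->F; hits B1=T, B3=F, B4=T, B5=S, B6=F
test 3 (c=-1, m=3, v=2) fires B1->T, B3->T, B5->E, B4->F, B6->F; hits B1=T, B3=T, B4=F, B5=E, B6=F
test 4 (c=2, m=3, v=1) fires B1->T, B3->F, B5->S, B4->T, B6->F; hits B1=T, B3=F, B4=T, B5=S, B6=F
union over the pool: B1=T, B1=F, B2=T, B3=T, B3=F, B4=T, B4=F, B5=S, B5=E, B6=T, B6=F
uncovered (1 of 12): B2=F
Answer: B2=F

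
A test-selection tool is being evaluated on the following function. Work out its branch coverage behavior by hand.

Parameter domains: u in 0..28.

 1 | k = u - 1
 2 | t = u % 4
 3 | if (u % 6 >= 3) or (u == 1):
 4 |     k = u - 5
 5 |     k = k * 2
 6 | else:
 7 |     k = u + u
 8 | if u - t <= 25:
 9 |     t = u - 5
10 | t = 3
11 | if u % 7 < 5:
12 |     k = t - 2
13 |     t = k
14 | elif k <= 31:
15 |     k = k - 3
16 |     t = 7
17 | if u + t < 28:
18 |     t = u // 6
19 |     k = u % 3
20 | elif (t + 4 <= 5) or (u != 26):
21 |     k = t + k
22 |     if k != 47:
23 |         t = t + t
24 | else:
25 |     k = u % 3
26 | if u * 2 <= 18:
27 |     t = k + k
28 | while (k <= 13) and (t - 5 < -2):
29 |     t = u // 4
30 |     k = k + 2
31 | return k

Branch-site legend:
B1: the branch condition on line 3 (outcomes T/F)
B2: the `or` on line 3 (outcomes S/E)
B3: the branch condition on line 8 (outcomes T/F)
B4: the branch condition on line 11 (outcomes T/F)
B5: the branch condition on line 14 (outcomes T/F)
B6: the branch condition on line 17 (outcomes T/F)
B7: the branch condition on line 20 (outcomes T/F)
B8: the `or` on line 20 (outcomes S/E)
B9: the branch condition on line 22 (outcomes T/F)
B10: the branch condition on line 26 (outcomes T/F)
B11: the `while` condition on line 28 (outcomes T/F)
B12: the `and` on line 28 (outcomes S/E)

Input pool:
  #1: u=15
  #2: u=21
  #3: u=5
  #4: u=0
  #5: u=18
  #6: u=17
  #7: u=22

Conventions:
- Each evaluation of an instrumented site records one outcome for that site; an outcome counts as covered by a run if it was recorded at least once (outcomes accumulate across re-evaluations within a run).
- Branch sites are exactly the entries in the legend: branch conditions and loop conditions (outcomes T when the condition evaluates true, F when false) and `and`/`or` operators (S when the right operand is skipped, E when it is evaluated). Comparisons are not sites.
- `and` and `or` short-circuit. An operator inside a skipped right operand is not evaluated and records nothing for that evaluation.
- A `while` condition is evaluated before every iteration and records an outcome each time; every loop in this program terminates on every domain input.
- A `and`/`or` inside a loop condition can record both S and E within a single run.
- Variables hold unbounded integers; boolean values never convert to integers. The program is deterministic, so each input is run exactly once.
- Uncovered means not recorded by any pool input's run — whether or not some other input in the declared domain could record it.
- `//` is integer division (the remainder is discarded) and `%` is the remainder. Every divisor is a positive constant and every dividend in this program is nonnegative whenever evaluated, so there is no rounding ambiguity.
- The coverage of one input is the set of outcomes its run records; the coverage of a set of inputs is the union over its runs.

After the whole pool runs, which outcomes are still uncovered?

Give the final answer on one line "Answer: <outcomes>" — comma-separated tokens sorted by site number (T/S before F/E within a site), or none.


input #1, u=15: outcomes B1=T, B2=S, B3=T, B4=T, B6=T, B10=F, B11=T, B11=F, B12=E
input #2, u=21: outcomes B1=T, B2=S, B3=T, B4=T, B6=T, B10=F, B11=F, B12=E
input #3, u=5: outcomes B1=T, B2=S, B3=T, B4=F, B5=T, B6=T, B10=T, B11=F, B12=E
input #4, u=0: outcomes B1=F, B2=E, B3=T, B4=T, B6=T, B10=T, B11=T, B11=F, B12=S, B12=E
input #5, u=18: outcomes B1=F, B2=E, B3=T, B4=T, B6=T, B10=F, B11=F, B12=E
input #6, u=17: outcomes B1=T, B2=S, B3=T, B4=T, B6=T, B10=F, B11=T, B11=F, B12=E
input #7, u=22: outcomes B1=T, B2=S, B3=T, B4=T, B6=T, B10=F, B11=F, B12=E
union over the pool: B1=T, B1=F, B2=S, B2=E, B3=T, B4=T, B4=F, B5=T, B6=T, B10=T, B10=F, B11=T, B11=F, B12=S, B12=E
uncovered (9 of 24): B3=F, B5=F, B6=F, B7=T, B7=F, B8=S, B8=E, B9=T, B9=F
Answer: B3=F, B5=F, B6=F, B7=T, B7=F, B8=S, B8=E, B9=T, B9=F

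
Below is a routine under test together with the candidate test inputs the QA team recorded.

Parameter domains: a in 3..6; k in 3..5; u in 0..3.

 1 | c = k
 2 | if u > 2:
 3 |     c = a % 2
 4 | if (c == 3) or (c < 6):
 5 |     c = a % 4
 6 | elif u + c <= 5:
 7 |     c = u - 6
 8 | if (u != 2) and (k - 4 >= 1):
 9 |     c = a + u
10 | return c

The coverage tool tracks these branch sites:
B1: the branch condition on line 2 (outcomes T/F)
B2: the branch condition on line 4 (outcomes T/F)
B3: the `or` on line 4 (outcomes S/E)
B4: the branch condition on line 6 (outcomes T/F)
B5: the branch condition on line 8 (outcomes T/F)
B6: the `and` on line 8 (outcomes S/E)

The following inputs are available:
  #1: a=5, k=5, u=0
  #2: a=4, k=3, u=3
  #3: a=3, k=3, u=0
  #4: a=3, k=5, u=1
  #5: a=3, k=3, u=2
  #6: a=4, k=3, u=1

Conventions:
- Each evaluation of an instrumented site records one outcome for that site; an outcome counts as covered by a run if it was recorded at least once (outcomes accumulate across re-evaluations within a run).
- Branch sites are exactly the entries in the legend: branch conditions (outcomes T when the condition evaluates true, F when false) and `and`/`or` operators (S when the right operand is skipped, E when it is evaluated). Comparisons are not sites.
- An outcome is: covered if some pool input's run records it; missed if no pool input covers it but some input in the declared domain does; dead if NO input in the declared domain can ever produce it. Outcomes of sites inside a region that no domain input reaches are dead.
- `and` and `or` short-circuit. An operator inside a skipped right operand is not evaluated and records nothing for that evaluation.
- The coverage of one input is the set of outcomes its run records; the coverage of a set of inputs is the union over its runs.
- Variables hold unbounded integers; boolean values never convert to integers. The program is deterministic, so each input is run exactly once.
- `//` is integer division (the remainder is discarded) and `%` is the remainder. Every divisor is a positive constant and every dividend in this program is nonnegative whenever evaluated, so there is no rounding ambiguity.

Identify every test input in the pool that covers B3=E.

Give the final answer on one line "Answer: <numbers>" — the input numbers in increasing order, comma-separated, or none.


input #1 (a=5, k=5, u=0): records B3=E
input #2 (a=4, k=3, u=3): records B3=E
input #3 (a=3, k=3, u=0): does not record B3=E
input #4 (a=3, k=5, u=1): records B3=E
input #5 (a=3, k=3, u=2): does not record B3=E
input #6 (a=4, k=3, u=1): does not record B3=E
Answer: 1, 2, 4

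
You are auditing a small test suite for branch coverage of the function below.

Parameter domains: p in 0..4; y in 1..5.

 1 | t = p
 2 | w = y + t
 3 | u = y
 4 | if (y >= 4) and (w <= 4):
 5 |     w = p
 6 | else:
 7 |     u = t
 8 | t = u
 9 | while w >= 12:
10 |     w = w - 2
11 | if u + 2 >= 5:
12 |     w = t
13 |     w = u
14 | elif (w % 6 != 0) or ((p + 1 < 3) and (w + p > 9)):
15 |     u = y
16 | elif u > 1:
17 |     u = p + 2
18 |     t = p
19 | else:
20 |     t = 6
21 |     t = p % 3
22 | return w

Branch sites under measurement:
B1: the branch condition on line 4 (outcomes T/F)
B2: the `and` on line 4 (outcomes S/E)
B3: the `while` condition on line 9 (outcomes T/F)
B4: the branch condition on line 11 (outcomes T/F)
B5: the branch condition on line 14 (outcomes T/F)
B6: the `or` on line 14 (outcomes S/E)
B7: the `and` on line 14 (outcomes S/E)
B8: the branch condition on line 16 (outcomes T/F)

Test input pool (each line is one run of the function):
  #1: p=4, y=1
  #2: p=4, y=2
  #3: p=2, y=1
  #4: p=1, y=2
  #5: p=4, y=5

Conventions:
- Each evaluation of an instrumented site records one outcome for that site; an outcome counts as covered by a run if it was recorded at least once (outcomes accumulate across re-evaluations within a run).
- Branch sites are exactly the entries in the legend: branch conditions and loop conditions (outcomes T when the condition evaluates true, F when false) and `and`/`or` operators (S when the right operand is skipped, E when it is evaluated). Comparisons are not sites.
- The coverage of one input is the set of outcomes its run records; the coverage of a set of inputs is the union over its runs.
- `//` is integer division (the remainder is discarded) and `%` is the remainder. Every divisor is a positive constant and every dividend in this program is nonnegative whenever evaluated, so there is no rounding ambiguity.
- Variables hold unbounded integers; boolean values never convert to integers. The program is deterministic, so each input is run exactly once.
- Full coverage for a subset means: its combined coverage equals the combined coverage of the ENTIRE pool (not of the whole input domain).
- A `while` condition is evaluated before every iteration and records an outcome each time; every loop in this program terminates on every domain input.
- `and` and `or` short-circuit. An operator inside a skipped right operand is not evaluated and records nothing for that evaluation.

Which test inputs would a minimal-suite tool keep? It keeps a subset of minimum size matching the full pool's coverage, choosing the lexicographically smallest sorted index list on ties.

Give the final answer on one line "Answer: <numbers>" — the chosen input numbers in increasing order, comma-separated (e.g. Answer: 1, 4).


#1 (p=4, y=1) -> B2->S, B1->F, B3->F, B4->T; covered: B1=F, B2=S, B3=F, B4=T
#2 (p=4, y=2) -> B2->S, B1->F, B3->F, B4->T; covered: B1=F, B2=S, B3=F, B4=T
#3 (p=2, y=1) -> B2->S, B1->F, B3->F, B4->F, B6->S, B5->T; covered: B1=F, B2=S, B3=F, B4=F, B5=T, B6=S
#4 (p=1, y=2) -> B2->S, B1->F, B3->F, B4->F, B6->S, B5->T; covered: B1=F, B2=S, B3=F, B4=F, B5=T, B6=S
#5 (p=4, y=5) -> B2->E, B1->F, B3->F, B4->T; covered: B1=F, B2=E, B3=F, B4=T
together the pool reaches 8 outcomes: B1=F, B2=S, B2=E, B3=F, B4=T, B4=F, B5=T, B6=S
every size-1 subset falls short of the 8 outcomes (best: 6/8)
at size 2, {3, 5} reaches all 8 outcomes; every lexicographically earlier size-2 subset fails
Answer: 3, 5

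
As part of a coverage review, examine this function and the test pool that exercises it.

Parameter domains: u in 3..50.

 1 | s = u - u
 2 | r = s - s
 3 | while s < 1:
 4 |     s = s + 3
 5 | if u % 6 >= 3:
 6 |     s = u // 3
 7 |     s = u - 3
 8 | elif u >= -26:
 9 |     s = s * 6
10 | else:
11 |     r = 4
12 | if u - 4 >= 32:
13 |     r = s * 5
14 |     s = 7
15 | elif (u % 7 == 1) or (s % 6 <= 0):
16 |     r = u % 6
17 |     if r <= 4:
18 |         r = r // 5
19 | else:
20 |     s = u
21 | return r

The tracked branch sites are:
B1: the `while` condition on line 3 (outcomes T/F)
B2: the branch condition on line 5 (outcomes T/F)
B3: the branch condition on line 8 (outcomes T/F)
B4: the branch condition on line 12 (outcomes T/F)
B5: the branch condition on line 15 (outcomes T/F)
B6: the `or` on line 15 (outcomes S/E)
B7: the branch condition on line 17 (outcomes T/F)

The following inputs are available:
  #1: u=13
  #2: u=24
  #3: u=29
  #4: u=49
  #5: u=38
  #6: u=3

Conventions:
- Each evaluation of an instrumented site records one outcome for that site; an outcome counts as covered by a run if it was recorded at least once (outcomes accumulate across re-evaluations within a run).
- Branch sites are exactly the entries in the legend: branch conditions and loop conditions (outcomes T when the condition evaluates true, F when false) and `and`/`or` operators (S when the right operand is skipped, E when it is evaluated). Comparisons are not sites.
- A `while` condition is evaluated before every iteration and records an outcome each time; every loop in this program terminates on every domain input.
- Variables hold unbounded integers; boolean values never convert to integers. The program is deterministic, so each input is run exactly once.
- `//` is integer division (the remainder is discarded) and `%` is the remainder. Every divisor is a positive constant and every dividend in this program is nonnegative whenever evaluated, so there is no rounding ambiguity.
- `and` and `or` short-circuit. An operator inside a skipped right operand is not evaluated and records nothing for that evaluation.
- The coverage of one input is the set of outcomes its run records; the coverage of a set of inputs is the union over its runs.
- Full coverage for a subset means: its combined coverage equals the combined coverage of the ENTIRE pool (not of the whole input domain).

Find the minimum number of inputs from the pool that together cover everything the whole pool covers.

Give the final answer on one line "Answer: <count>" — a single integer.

run #1 (u=13) runs B1->T, B1->F, B2->F, B3->T, B4->F, B6->E, B5->T, B7->T; records B1=T, B1=F, B2=F, B3=T, B4=F, B5=T, B6=E, B7=T
run #2 (u=24) runs B1->T, B1->F, B2->F, B3->T, B4->F, B6->E, B5->T, B7->T; records B1=T, B1=F, B2=F, B3=T, B4=F, B5=T, B6=E, B7=T
run #3 (u=29) runs B1->T, B1->F, B2->T, B4->F, B6->S, B5->T, B7->F; records B1=T, B1=F, B2=T, B4=F, B5=T, B6=S, B7=F
run #4 (u=49) runs B1->T, B1->F, B2->F, B3->T, B4->T; records B1=T, B1=F, B2=F, B3=T, B4=T
run #5 (u=38) runs B1->T, B1->F, B2->F, B3->T, B4->T; records B1=T, B1=F, B2=F, B3=T, B4=T
run #6 (u=3) runs B1->T, B1->F, B2->T, B4->F, B6->E, B5->T, B7->T; records B1=T, B1=F, B2=T, B4=F, B5=T, B6=E, B7=T
the full pool covers 12 outcomes: B1=T, B1=F, B2=T, B2=F, B3=T, B4=T, B4=F, B5=T, B6=S, B6=E, B7=T, B7=F
every size-1 subset falls short of the 12 outcomes (best: 8/12)
every size-2 subset falls short of the 12 outcomes (best: 11/12)
size 3: inputs {1, 3, 4} cover all 12 outcomes, and no lexicographically smaller subset of this size does

Answer: 3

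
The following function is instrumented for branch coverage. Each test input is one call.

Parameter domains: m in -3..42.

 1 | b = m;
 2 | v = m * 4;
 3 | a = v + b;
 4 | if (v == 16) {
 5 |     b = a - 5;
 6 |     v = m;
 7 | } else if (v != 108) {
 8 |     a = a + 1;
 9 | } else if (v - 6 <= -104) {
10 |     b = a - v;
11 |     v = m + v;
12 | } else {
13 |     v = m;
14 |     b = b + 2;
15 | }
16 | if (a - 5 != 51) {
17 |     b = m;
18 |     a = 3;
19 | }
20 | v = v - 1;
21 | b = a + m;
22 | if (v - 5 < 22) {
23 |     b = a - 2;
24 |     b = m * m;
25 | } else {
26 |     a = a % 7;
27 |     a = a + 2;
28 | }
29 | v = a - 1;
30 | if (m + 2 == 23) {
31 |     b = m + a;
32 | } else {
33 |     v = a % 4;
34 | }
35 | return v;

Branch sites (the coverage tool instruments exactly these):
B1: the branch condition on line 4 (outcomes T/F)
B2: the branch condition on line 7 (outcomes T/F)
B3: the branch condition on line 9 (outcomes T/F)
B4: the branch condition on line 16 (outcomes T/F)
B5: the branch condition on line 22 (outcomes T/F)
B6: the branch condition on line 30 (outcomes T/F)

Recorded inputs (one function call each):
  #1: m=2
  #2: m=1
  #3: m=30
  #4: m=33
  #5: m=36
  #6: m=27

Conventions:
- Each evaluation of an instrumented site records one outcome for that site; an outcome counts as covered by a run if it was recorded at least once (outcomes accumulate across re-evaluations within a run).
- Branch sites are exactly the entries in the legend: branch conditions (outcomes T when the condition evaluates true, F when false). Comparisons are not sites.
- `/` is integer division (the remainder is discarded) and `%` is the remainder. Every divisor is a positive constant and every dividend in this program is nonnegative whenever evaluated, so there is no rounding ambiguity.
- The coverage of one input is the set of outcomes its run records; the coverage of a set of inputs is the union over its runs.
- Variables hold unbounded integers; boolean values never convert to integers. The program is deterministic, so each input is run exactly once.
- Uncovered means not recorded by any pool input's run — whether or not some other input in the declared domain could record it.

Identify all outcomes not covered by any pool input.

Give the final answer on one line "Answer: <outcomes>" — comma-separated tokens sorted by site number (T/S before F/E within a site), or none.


test 1 (m=2) hits B1=F, B2=T, B4=T, B5=T, B6=F
test 2 (m=1) hits B1=F, B2=T, B4=T, B5=T, B6=F
test 3 (m=30) hits B1=F, B2=T, B4=T, B5=F, B6=F
test 4 (m=33) hits B1=F, B2=T, B4=T, B5=F, B6=F
test 5 (m=36) hits B1=F, B2=T, B4=T, B5=F, B6=F
test 6 (m=27) hits B1=F, B2=F, B3=F, B4=T, B5=T, B6=F
union over the pool: B1=F, B2=T, B2=F, B3=F, B4=T, B5=T, B5=F, B6=F
uncovered (4 of 12): B1=T, B3=T, B4=F, B6=T
Answer: B1=T, B3=T, B4=F, B6=T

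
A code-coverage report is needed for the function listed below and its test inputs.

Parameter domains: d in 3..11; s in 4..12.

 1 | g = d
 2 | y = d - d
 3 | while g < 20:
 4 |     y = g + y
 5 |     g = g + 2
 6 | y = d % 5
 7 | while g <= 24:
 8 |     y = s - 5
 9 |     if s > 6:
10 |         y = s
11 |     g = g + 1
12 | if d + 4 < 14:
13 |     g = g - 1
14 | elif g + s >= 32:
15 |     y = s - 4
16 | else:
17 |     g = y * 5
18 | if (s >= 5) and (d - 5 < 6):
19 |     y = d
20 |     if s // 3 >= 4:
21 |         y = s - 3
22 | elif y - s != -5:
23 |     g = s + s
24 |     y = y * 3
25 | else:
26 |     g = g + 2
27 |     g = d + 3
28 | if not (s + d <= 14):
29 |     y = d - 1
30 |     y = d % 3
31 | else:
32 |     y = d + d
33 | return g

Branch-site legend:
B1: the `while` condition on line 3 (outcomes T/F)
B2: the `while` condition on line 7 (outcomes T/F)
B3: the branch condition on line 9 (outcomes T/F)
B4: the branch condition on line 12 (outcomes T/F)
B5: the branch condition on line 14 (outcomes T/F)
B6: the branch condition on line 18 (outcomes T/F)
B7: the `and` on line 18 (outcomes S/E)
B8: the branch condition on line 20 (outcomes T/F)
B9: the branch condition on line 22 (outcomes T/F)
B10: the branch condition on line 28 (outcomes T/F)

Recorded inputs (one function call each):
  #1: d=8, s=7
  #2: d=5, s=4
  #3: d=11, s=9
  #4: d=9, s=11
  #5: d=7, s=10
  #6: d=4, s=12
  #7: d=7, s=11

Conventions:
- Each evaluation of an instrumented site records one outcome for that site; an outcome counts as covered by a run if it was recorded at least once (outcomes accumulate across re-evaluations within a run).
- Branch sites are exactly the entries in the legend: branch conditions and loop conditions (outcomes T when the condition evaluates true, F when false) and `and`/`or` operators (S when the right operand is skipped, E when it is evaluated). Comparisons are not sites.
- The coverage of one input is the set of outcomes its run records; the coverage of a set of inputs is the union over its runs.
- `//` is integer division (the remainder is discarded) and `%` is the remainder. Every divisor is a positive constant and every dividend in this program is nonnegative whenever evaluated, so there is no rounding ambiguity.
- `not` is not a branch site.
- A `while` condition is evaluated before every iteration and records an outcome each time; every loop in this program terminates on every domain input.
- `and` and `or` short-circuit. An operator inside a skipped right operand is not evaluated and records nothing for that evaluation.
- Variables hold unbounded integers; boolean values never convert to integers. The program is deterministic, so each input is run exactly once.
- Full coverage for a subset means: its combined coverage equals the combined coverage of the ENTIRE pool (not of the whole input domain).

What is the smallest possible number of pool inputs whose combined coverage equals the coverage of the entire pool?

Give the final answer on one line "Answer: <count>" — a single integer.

input #1 (d=8, s=7): events B1->T, B1->T, B1->T, B1->T, B1->T, B1->T, B1->F, B2->T, B3->T, B2->T, B3->T, B2->T, B3->T, B2->T, ...; covers B1=T, B1=F, B2=T, B2=F, B3=T, B4=T, B6=T, B7=E, B8=F, B10=T
input #2 (d=5, s=4): events B1->T, B1->T, B1->T, B1->T, B1->T, B1->T, B1->T, B1->T, B1->F, B2->T, B3->F, B2->T, B3->F, B2->T, ...; covers B1=T, B1=F, B2=T, B2=F, B3=F, B4=T, B6=F, B7=S, B9=F, B10=F
input #3 (d=11, s=9): events B1->T, B1->T, B1->T, B1->T, B1->T, B1->F, B2->T, B3->T, B2->T, B3->T, B2->T, B3->T, B2->T, B3->T, ...; covers B1=T, B1=F, B2=T, B2=F, B3=T, B4=F, B5=T, B6=F, B7=E, B9=T, B10=T
input #4 (d=9, s=11): events B1->T, B1->T, B1->T, B1->T, B1->T, B1->T, B1->F, B2->T, B3->T, B2->T, B3->T, B2->T, B3->T, B2->T, ...; covers B1=T, B1=F, B2=T, B2=F, B3=T, B4=T, B6=T, B7=E, B8=F, B10=T
input #5 (d=7, s=10): events B1->T, B1->T, B1->T, B1->T, B1->T, B1->T, B1->T, B1->F, B2->T, B3->T, B2->T, B3->T, B2->T, B3->T, ...; covers B1=T, B1=F, B2=T, B2=F, B3=T, B4=T, B6=T, B7=E, B8=F, B10=T
input #6 (d=4, s=12): events B1->T, B1->T, B1->T, B1->T, B1->T, B1->T, B1->T, B1->T, B1->F, B2->T, B3->T, B2->T, B3->T, B2->T, ...; covers B1=T, B1=F, B2=T, B2=F, B3=T, B4=T, B6=T, B7=E, B8=T, B10=T
input #7 (d=7, s=11): events B1->T, B1->T, B1->T, B1->T, B1->T, B1->T, B1->T, B1->F, B2->T, B3->T, B2->T, B3->T, B2->T, B3->T, ...; covers B1=T, B1=F, B2=T, B2=F, B3=T, B4=T, B6=T, B7=E, B8=F, B10=T
the full pool covers 19 outcomes: B1=T, B1=F, B2=T, B2=F, B3=T, B3=F, B4=T, B4=F, B5=T, B6=T, B6=F, B7=S, B7=E, B8=T, B8=F, B9=T, B9=F, B10=T, B10=F
size 1 is not enough: best union over all size-1 subsets is 11/19
size 2 is not enough: best union over all size-2 subsets is 16/19
size 3 is not enough: best union over all size-3 subsets is 18/19
size 4: inputs {1, 2, 3, 6} cover all 19 outcomes, and no lexicographically smaller subset of this size does

Answer: 4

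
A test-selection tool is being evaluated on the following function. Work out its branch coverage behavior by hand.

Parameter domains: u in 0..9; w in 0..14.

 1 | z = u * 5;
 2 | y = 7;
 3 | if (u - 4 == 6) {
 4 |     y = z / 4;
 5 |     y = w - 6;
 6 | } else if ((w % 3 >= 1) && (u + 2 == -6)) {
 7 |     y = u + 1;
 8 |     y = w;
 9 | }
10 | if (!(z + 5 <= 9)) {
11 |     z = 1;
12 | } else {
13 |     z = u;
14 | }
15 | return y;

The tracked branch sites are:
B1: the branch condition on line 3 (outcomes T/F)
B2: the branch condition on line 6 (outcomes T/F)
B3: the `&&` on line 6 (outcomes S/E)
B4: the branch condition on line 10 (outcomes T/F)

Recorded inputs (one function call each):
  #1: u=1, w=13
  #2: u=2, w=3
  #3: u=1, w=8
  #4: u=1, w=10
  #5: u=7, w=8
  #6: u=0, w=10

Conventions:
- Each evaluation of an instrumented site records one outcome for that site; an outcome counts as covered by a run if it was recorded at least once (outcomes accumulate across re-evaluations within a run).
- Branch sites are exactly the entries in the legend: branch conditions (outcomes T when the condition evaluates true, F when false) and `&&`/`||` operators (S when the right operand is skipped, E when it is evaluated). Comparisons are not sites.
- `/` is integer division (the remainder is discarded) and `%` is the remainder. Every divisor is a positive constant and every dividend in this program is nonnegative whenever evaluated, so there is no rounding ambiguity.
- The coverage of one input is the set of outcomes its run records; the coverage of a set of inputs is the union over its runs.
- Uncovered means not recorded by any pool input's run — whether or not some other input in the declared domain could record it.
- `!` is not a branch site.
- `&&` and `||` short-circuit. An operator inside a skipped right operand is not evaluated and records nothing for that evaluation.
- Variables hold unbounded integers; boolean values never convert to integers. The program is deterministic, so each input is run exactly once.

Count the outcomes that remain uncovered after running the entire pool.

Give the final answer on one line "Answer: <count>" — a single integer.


#1 (u=1, w=13) -> covered: B1=F, B2=F, B3=E, B4=T
#2 (u=2, w=3) -> covered: B1=F, B2=F, B3=S, B4=T
#3 (u=1, w=8) -> covered: B1=F, B2=F, B3=E, B4=T
#4 (u=1, w=10) -> covered: B1=F, B2=F, B3=E, B4=T
#5 (u=7, w=8) -> covered: B1=F, B2=F, B3=E, B4=T
#6 (u=0, w=10) -> covered: B1=F, B2=F, B3=E, B4=F
union over the pool: B1=F, B2=F, B3=S, B3=E, B4=T, B4=F
uncovered (2 of 8): B1=T, B2=T
Answer: 2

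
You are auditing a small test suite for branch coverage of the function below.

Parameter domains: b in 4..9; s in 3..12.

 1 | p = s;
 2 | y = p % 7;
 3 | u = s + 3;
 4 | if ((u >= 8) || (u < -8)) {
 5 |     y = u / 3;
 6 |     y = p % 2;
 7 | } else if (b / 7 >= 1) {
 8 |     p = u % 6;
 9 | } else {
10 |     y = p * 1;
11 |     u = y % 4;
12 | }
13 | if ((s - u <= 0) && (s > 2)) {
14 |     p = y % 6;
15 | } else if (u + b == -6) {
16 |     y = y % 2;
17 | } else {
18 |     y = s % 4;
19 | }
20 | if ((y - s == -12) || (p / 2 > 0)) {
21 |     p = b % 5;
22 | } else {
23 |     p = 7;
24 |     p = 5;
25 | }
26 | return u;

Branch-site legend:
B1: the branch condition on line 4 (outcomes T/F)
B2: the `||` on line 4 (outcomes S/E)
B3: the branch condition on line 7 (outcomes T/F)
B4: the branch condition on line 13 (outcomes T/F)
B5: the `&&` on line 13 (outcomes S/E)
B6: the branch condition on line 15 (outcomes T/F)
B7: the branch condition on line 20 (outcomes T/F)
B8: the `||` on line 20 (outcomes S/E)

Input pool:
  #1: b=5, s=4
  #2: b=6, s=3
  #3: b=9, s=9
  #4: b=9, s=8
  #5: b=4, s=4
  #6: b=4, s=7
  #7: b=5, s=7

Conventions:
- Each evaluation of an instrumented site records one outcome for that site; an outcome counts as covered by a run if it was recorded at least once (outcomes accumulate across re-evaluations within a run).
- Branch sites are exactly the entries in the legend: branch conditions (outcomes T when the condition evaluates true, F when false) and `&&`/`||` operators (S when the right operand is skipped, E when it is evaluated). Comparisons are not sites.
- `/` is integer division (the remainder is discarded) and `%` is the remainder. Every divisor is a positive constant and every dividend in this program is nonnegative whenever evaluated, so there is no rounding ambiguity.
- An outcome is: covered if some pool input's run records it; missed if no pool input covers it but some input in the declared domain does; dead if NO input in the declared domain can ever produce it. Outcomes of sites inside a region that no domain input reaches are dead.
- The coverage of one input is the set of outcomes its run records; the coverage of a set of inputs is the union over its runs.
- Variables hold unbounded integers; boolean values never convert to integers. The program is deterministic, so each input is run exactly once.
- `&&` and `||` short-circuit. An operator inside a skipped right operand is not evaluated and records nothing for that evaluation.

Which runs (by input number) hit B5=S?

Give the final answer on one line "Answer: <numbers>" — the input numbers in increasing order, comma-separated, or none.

input #1 (b=5, s=4): covers B5=S
input #2 (b=6, s=3): misses B5=S
input #3 (b=9, s=9): misses B5=S
input #4 (b=9, s=8): misses B5=S
input #5 (b=4, s=4): covers B5=S
input #6 (b=4, s=7): misses B5=S
input #7 (b=5, s=7): misses B5=S

Answer: 1, 5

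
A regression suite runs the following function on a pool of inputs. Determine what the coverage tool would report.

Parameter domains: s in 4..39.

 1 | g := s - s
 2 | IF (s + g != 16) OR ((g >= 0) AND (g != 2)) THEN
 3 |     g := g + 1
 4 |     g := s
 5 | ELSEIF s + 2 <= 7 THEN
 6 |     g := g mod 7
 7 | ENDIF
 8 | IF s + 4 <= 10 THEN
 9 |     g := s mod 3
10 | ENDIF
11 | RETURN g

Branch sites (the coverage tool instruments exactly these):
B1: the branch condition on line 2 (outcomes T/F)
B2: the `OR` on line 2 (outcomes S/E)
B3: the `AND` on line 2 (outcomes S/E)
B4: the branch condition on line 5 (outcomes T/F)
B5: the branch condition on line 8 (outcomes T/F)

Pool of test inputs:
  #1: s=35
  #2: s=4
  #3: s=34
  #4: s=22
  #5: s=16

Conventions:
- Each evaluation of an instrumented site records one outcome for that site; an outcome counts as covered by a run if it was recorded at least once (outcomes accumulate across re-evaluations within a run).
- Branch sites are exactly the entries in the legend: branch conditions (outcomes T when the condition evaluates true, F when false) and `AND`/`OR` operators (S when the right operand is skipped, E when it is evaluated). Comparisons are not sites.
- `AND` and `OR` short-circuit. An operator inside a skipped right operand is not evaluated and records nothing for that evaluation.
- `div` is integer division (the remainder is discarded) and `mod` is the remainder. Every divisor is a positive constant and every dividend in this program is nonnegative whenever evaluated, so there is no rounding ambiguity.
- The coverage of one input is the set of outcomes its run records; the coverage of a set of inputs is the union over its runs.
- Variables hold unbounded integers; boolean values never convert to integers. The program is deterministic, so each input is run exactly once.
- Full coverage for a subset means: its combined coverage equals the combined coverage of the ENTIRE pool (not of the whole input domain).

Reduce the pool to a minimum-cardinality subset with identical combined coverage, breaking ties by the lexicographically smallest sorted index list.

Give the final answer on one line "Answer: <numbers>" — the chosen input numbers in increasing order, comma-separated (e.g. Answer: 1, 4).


#1 (s=35) -> B2->S, B1->T, B5->F; covered: B1=T, B2=S, B5=F
#2 (s=4) -> B2->S, B1->T, B5->T; covered: B1=T, B2=S, B5=T
#3 (s=34) -> B2->S, B1->T, B5->F; covered: B1=T, B2=S, B5=F
#4 (s=22) -> B2->S, B1->T, B5->F; covered: B1=T, B2=S, B5=F
#5 (s=16) -> B2->E, B3->E, B1->T, B5->F; covered: B1=T, B2=E, B3=E, B5=F
pool-wide coverage (6 outcomes): B1=T, B2=S, B2=E, B3=E, B5=T, B5=F
checked all size-1 subsets: none covers 6 outcomes (max 4/6)
the canonical winner is {2, 5}: size 2, full 6-outcome coverage, earliest index list among size-2 covers
Answer: 2, 5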